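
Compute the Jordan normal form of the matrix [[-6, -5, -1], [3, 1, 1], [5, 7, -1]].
J = [[-2, 1, 0], [0, -2, 1], [0, 0, -2]]

The characteristic polynomial is det(xI - A) = (x + 2)^3, so the eigenvalues are -2 (algebraic multiplicity 3).

For λ = -2: rank(A + 2I) = 2, rank((A + 2I)^2) = 1, rank((A + 2I)^3) = 0. The eigenspace has dimension 3 - 2 = 1, so there is 1 Jordan block; the rank sequence gives block sizes [3].

Assembling the blocks gives the Jordan form J above.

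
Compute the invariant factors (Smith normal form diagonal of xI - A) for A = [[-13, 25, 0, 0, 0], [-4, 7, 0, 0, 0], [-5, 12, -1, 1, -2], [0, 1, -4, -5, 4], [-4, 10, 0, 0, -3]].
The Jordan structure of A has elementary divisors (x + 3)^2, (x + 3)^2, (x + 3). Arranging the block sizes at each eigenvalue in decreasing order and taking row products gives the invariant factors.

Invariant factors (smallest first, each dividing the next): x + 3, (x + 3)^2, (x + 3)^2.

Check: the last factor (x + 3)^2 is the minimal polynomial, and the product (x + 3)^5 is the characteristic polynomial.

x + 3, (x + 3)^2, (x + 3)^2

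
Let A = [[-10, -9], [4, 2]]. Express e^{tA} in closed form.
A has Jordan form J = [[-4, 1], [0, -4]] with A = PJP^{-1}, so e^{tA} = P e^{tJ} P^{-1}.

For a Jordan block J_k(λ), e^{tJ_k(λ)} = e^{λt} · (I + tN + t^2 N^2/2! + ... + t^{k-1} N^{k-1}/(k-1)!) where N is the nilpotent superdiagonal part.

Assembling the blocks and conjugating back gives the entries of e^{tA} as shown above.

e^{tA} = [[(1 - 6*t)*e^{-4*t}, -9*t*e^{-4*t}], [4*t*e^{-4*t}, (6*t + 1)*e^{-4*t}]]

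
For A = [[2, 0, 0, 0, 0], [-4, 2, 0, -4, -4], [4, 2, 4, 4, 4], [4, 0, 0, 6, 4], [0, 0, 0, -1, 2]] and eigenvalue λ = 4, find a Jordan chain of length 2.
v_1 = [[0, -1, 1, 1, 0]]^T, v_2 = [[0, -2, 2, 2, -1]]^T

We seek v_1 ∈ ker((A - 4I)^2) \ ker(A - 4I), then set v_{i+1} = (A - 4I) v_i.

One such chain is v_1 = [[0, -1, 1, 1, 0]]^T, v_2 = [[0, -2, 2, 2, -1]]^T. Check: (A - 4I) v_2 = [[0, 0, 0, 0, 0]]^T = 0.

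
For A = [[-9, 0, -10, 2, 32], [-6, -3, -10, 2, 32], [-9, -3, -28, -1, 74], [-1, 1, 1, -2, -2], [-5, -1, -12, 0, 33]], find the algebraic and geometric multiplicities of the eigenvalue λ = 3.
The characteristic polynomial is (x - 3)(x + 3)^4, so the factor x - 3 appears with exponent 1: the algebraic multiplicity is 1.

rank(A - 3I) = 4, so the eigenspace has dimension 5 - 4 = 1: the geometric multiplicity is 1.

algebraic multiplicity 1, geometric multiplicity 1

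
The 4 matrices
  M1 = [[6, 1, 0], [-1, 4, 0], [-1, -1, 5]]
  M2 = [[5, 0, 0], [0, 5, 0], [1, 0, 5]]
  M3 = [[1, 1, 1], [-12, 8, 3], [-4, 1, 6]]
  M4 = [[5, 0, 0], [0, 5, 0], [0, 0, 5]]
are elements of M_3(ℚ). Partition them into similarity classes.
Characteristic polynomials: χ_{M1} = (x - 5)^3, χ_{M2} = (x - 5)^3, χ_{M3} = (x - 5)^3, χ_{M4} = (x - 5)^3.

{M1, M2, M3}: invariant factors x - 5, (x - 5)^2.

{M4}: invariant factors x - 5, x - 5, x - 5.

Matrices are similar if and only if their invariant-factor lists agree; the partition into similarity classes is {M1, M2, M3}, {M4}.

2 classes: {M1, M2, M3}, {M4}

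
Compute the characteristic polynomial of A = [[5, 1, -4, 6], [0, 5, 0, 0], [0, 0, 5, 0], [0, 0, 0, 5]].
xI - A = [[x - 5, -1, 4, -6], [0, x - 5, 0, 0], [0, 0, x - 5, 0], [0, 0, 0, x - 5]].

Expanding det(xI - A) along the first row:
det(xI - A) = + (x - 5)·det([[x - 5, 0, 0], [0, x - 5, 0], [0, 0, x - 5]]) - (-1)·det([[0, 0, 0], [0, x - 5, 0], [0, 0, x - 5]]) + (4)·det([[0, x - 5, 0], [0, 0, 0], [0, 0, x - 5]]) - (-6)·det([[0, x - 5, 0], [0, 0, x - 5], [0, 0, 0]]).

Evaluating gives χ_A(x) = x^4 - 20x^3 + 150x^2 - 500x + 625 = (x - 5)^4.

χ_A(x) = (x - 5)^4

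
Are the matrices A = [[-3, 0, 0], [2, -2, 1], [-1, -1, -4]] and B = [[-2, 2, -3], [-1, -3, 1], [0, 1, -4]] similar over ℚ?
Yes.

Two matrices over a field are similar if and only if they have the same invariant factors.

Both A and B have characteristic polynomial (x + 3)^3 and minimal polynomial (x + 3)^3. Computing further, both have invariant factors (x + 3)^3. Hence A and B are similar.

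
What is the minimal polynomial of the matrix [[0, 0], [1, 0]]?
The characteristic polynomial factors as x^2. The minimal polynomial is ∏(x - λ)^{k_λ} where k_λ is the size of the largest Jordan block at λ.

For λ = 0: rank(A) = 1, and the largest Jordan block has size 2 (the smallest k with rank(A^k) = rank(A^(k+1))).

So m_A(x) = x^2.

m_A(x) = x^2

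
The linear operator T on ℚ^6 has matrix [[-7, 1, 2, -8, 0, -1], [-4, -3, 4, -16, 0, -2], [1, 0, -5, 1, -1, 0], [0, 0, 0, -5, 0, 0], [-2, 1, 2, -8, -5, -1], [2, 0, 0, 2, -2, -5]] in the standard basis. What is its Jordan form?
The characteristic polynomial is det(xI - A) = (x + 5)^6, so the eigenvalues are -5 (algebraic multiplicity 6).

For λ = -5: rank(A + 5I) = 2, rank((A + 5I)^2) = 0. The eigenspace has dimension 6 - 2 = 4, so there are 4 Jordan blocks; the rank sequence gives block sizes [2, 2, 1, 1].

Assembling the blocks gives the Jordan form J above.

J = [[-5, 1, 0, 0, 0, 0], [0, -5, 0, 0, 0, 0], [0, 0, -5, 1, 0, 0], [0, 0, 0, -5, 0, 0], [0, 0, 0, 0, -5, 0], [0, 0, 0, 0, 0, -5]]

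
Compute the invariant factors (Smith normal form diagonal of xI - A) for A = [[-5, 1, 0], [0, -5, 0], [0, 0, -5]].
The Jordan structure of A has elementary divisors (x + 5)^2, (x + 5). Arranging the block sizes at each eigenvalue in decreasing order and taking row products gives the invariant factors.

Invariant factors (smallest first, each dividing the next): x + 5, (x + 5)^2.

Check: the last factor (x + 5)^2 is the minimal polynomial, and the product (x + 5)^3 is the characteristic polynomial.

x + 5, (x + 5)^2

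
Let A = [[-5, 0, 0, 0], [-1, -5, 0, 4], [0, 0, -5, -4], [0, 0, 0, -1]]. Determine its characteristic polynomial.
xI - A = [[x + 5, 0, 0, 0], [1, x + 5, 0, -4], [0, 0, x + 5, 4], [0, 0, 0, x + 1]].

Expanding det(xI - A) along the first row:
det(xI - A) = + (x + 5)·det([[x + 5, 0, -4], [0, x + 5, 4], [0, 0, x + 1]]) - (0)·det([[1, 0, -4], [0, x + 5, 4], [0, 0, x + 1]]) + (0)·det([[1, x + 5, -4], [0, 0, 4], [0, 0, x + 1]]) - (0)·det([[1, x + 5, 0], [0, 0, x + 5], [0, 0, 0]]).

Evaluating gives χ_A(x) = x^4 + 16x^3 + 90x^2 + 200x + 125 = (x + 1)(x + 5)^3.

χ_A(x) = (x + 1)(x + 5)^3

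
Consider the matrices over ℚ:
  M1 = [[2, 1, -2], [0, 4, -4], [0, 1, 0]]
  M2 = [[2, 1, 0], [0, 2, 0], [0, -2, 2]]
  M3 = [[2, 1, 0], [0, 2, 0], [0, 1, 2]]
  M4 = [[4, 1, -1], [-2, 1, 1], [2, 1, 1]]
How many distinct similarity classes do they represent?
Characteristic polynomials: χ_{M1} = (x - 2)^3, χ_{M2} = (x - 2)^3, χ_{M3} = (x - 2)^3, χ_{M4} = (x - 2)^3.

{M1, M2, M3, M4}: invariant factors x - 2, (x - 2)^2.

Matrices are similar if and only if their invariant-factor lists agree; the partition into similarity classes is {M1, M2, M3, M4}.

1 class: {M1, M2, M3, M4}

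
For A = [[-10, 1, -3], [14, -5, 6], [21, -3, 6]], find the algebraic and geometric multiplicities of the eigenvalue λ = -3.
algebraic multiplicity 3, geometric multiplicity 2

The characteristic polynomial is (x + 3)^3, so the factor x + 3 appears with exponent 3: the algebraic multiplicity is 3.

rank(A + 3I) = 1, so the eigenspace has dimension 3 - 1 = 2: the geometric multiplicity is 2.

Since 2 < 3, A is not diagonalizable.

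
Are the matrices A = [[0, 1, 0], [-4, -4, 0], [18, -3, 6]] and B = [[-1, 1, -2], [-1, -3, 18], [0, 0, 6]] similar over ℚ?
Yes.

Two matrices over a field are similar if and only if they have the same invariant factors.

Both A and B have characteristic polynomial (x - 6)(x + 2)^2 and minimal polynomial (x - 6)(x + 2)^2. Computing further, both have invariant factors (x - 6)(x + 2)^2. Hence A and B are similar.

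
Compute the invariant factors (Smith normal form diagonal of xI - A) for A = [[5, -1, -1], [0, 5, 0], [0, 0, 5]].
x - 5, (x - 5)^2

The Jordan structure of A has elementary divisors (x - 5)^2, (x - 5). Arranging the block sizes at each eigenvalue in decreasing order and taking row products gives the invariant factors.

Invariant factors (smallest first, each dividing the next): x - 5, (x - 5)^2.

Check: the last factor (x - 5)^2 is the minimal polynomial, and the product (x - 5)^3 is the characteristic polynomial.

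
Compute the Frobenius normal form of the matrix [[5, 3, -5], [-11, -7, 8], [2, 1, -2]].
The invariant factors of A (the non-unit diagonal entries of the Smith normal form of xI - A over ℚ[x]) are (x + 3)(x^2 + x + 1), each dividing the next. The characteristic polynomial is their product, (x + 3)(x^2 + x + 1).

The rational canonical form is the block-diagonal matrix of companion matrices C(f_i):
R = [[0, 0, -3], [1, 0, -4], [0, 1, -4]].

Note the characteristic polynomial does not split into linear factors over ℚ, so A has no Jordan form over ℚ; the rational canonical form exists over any field.

R = [[0, 0, -3], [1, 0, -4], [0, 1, -4]]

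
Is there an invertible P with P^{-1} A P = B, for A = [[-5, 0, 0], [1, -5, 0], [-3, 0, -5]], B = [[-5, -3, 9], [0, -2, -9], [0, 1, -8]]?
Two matrices over a field are similar if and only if they have the same invariant factors.

Both A and B have characteristic polynomial (x + 5)^3 and minimal polynomial (x + 5)^2. Computing further, both have invariant factors x + 5, (x + 5)^2. Hence A and B are similar.

Yes.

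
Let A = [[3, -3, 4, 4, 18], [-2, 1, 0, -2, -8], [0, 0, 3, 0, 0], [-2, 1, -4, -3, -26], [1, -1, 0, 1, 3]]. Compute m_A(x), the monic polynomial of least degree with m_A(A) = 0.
The characteristic polynomial factors as (x - 3)^3(x + 1)^2. The minimal polynomial is ∏(x - λ)^{k_λ} where k_λ is the size of the largest Jordan block at λ.

For λ = -1: rank(A + I) = 4, and the largest Jordan block has size 2 (the smallest k with rank((A + I)^k) = rank((A + I)^(k+1))).
For λ = 3: rank(A - 3I) = 3, and the largest Jordan block has size 2 (the smallest k with rank((A - 3I)^k) = rank((A - 3I)^(k+1))).

So m_A(x) = (x - 3)^2(x + 1)^2.

m_A(x) = (x - 3)^2(x + 1)^2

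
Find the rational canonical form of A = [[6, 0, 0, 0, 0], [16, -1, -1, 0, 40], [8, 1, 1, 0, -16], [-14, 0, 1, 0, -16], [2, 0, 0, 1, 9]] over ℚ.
The invariant factors of A (the non-unit diagonal entries of the Smith normal form of xI - A over ℚ[x]) are x - 6, (x - 6)(x - 1)(x^2 - 2x - 4), each dividing the next. The characteristic polynomial is their product, (x - 6)^2(x - 1)(x^2 - 2x - 4).

The rational canonical form is the block-diagonal matrix of companion matrices C(f_i):
R = [[6, 0, 0, 0, 0], [0, 0, 0, 0, 24], [0, 1, 0, 0, -16], [0, 0, 1, 0, -16], [0, 0, 0, 1, 9]].

Note the characteristic polynomial does not split into linear factors over ℚ, so A has no Jordan form over ℚ; the rational canonical form exists over any field.

R = [[6, 0, 0, 0, 0], [0, 0, 0, 0, 24], [0, 1, 0, 0, -16], [0, 0, 1, 0, -16], [0, 0, 0, 1, 9]]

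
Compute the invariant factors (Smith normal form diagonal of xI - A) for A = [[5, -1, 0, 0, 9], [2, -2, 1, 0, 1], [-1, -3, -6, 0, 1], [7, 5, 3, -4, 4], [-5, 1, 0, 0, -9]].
The Jordan structure of A has elementary divisors (x + 4)^3, (x + 4), x. Arranging the block sizes at each eigenvalue in decreasing order and taking row products gives the invariant factors.

Invariant factors (smallest first, each dividing the next): x + 4, x(x + 4)^3.

Check: the last factor x(x + 4)^3 is the minimal polynomial, and the product x(x + 4)^4 is the characteristic polynomial.

x + 4, x(x + 4)^3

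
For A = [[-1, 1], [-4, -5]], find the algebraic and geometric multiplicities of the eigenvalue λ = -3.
algebraic multiplicity 2, geometric multiplicity 1

The characteristic polynomial is (x + 3)^2, so the factor x + 3 appears with exponent 2: the algebraic multiplicity is 2.

rank(A + 3I) = 1, so the eigenspace has dimension 2 - 1 = 1: the geometric multiplicity is 1.

Since 1 < 2, A is not diagonalizable.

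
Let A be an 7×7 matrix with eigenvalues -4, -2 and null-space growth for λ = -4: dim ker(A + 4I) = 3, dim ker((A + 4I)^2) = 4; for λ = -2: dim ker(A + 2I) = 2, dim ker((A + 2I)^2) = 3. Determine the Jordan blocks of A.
Jordan blocks: (-4, 2), (-4, 1), (-4, 1), (-2, 2), (-2, 1)

λ = -4: successive nullity increments [3, 1] count blocks of size ≥ k; block sizes are [2, 1, 1].
λ = -2: successive nullity increments [2, 1] count blocks of size ≥ k; block sizes are [2, 1].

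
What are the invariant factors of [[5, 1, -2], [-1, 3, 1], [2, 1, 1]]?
(x - 3)^3

The Jordan structure of A has elementary divisors (x - 3)^3. Arranging the block sizes at each eigenvalue in decreasing order and taking row products gives the invariant factors.

Invariant factors (smallest first, each dividing the next): (x - 3)^3.

Check: the last factor (x - 3)^3 is the minimal polynomial, and the product (x - 3)^3 is the characteristic polynomial.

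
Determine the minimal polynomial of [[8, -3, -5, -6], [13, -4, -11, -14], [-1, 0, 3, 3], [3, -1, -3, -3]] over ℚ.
m_A(x) = (x - 1)^3

The characteristic polynomial factors as (x - 1)^4. The minimal polynomial is ∏(x - λ)^{k_λ} where k_λ is the size of the largest Jordan block at λ.

For λ = 1: rank(A - I) = 2, and the largest Jordan block has size 3 (the smallest k with rank((A - I)^k) = rank((A - I)^(k+1))).

So m_A(x) = (x - 1)^3.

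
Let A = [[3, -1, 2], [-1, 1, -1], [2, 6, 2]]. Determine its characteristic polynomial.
xI - A = [[x - 3, 1, -2], [1, x - 1, 1], [-2, -6, x - 2]].

Expanding det(xI - A) along the first row:
det(xI - A) = + (x - 3)·det([[x - 1, 1], [-6, x - 2]]) - (1)·det([[1, 1], [-2, x - 2]]) + (-2)·det([[1, x - 1], [-2, -6]]).

Evaluating gives χ_A(x) = x^3 - 6x^2 + 12x - 8 = (x - 2)^3.

χ_A(x) = (x - 2)^3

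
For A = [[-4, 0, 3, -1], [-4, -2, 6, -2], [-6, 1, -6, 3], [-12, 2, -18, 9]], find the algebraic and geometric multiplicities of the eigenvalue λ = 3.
algebraic multiplicity 1, geometric multiplicity 1

The characteristic polynomial is (x - 3)(x + 2)^3, so the factor x - 3 appears with exponent 1: the algebraic multiplicity is 1.

rank(A - 3I) = 3, so the eigenspace has dimension 4 - 3 = 1: the geometric multiplicity is 1.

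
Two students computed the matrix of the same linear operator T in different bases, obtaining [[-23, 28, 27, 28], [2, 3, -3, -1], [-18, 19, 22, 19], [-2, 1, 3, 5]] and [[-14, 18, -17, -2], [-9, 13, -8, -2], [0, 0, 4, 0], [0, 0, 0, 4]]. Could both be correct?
Both have characteristic polynomial (x - 4)^3(x + 5), but the minimal polynomial of A is (x - 4)^3(x + 5) while the minimal polynomial of B is (x - 4)^2(x + 5). The minimal polynomial is a similarity invariant, so A and B are not similar.

No.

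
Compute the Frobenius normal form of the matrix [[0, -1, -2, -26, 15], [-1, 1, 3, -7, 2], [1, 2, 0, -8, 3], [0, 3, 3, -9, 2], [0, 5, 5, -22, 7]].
The invariant factors of A (the non-unit diagonal entries of the Smith normal form of xI - A over ℚ[x]) are (x + 1)^2, (x - 3)(x + 1)^2, each dividing the next. The characteristic polynomial is their product, (x - 3)(x + 1)^4.

The rational canonical form is the block-diagonal matrix of companion matrices C(f_i):
R = [[0, -1, 0, 0, 0], [1, -2, 0, 0, 0], [0, 0, 0, 0, 3], [0, 0, 1, 0, 5], [0, 0, 0, 1, 1]].

R = [[0, -1, 0, 0, 0], [1, -2, 0, 0, 0], [0, 0, 0, 0, 3], [0, 0, 1, 0, 5], [0, 0, 0, 1, 1]]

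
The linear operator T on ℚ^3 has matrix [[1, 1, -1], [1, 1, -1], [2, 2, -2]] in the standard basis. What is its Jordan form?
The characteristic polynomial is det(xI - A) = x^3, so the eigenvalues are 0 (algebraic multiplicity 3).

For λ = 0: rank(A) = 1, rank(A^2) = 0. The eigenspace has dimension 3 - 1 = 2, so there are 2 Jordan blocks; the rank sequence gives block sizes [2, 1].

Assembling the blocks gives the Jordan form J above.

J = [[0, 1, 0], [0, 0, 0], [0, 0, 0]]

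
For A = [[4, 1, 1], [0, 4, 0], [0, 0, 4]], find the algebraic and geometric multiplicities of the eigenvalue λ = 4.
algebraic multiplicity 3, geometric multiplicity 2

The characteristic polynomial is (x - 4)^3, so the factor x - 4 appears with exponent 3: the algebraic multiplicity is 3.

rank(A - 4I) = 1, so the eigenspace has dimension 3 - 1 = 2: the geometric multiplicity is 2.

Since 2 < 3, A is not diagonalizable.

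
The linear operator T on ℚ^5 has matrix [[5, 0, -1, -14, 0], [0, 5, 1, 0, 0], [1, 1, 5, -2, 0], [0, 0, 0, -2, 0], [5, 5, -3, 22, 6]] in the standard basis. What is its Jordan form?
The characteristic polynomial is det(xI - A) = (x - 6)(x - 5)^3(x + 2), so the eigenvalues are -2 (algebraic multiplicity 1), 5 (algebraic multiplicity 3), 6 (algebraic multiplicity 1).

For λ = -2: algebraic multiplicity 1 gives one 1×1 block.

For λ = 5: rank(A - 5I) = 4, rank((A - 5I)^2) = 3, rank((A - 5I)^3) = 2. The eigenspace has dimension 5 - 4 = 1, so there is 1 Jordan block; the rank sequence gives block sizes [3].

For λ = 6: algebraic multiplicity 1 gives one 1×1 block.

Assembling the blocks gives the Jordan form J above.

J = [[-2, 0, 0, 0, 0], [0, 5, 1, 0, 0], [0, 0, 5, 1, 0], [0, 0, 0, 5, 0], [0, 0, 0, 0, 6]]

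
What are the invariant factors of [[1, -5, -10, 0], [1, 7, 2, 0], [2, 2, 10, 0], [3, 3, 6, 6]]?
x - 6, x - 6, (x - 6)^2

The Jordan structure of A has elementary divisors (x - 6)^2, (x - 6), (x - 6). Arranging the block sizes at each eigenvalue in decreasing order and taking row products gives the invariant factors.

Invariant factors (smallest first, each dividing the next): x - 6, x - 6, (x - 6)^2.

Check: the last factor (x - 6)^2 is the minimal polynomial, and the product (x - 6)^4 is the characteristic polynomial.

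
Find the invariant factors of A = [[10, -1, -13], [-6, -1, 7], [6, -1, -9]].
(x - 4)(x + 2)^2

The Jordan structure of A has elementary divisors (x + 2)^2, (x - 4). Arranging the block sizes at each eigenvalue in decreasing order and taking row products gives the invariant factors.

Invariant factors (smallest first, each dividing the next): (x - 4)(x + 2)^2.

Check: the last factor (x - 4)(x + 2)^2 is the minimal polynomial, and the product (x - 4)(x + 2)^2 is the characteristic polynomial.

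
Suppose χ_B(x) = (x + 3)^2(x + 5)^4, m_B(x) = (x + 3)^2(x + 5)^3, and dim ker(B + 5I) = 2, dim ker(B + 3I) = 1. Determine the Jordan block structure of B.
Jordan blocks: (-5, 3), (-5, 1), (-3, 2)

λ = -5: algebraic multiplicity 4 (exponent in χ_B), largest block size 3 (exponent in m_B), 2 blocks (geometric multiplicity). These force block sizes [3, 1].
λ = -3: algebraic multiplicity 2 (exponent in χ_B), largest block size 2 (exponent in m_B), 1 block (geometric multiplicity). This forces block sizes [2].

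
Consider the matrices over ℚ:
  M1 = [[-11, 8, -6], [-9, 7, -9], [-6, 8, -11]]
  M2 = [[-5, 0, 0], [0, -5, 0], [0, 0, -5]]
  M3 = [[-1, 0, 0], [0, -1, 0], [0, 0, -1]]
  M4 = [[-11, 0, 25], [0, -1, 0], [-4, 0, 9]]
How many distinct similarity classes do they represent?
4 classes: {M1}, {M2}, {M3}, {M4}

Characteristic polynomials: χ_{M1} = (x + 5)^3, χ_{M2} = (x + 5)^3, χ_{M3} = (x + 1)^3, χ_{M4} = (x + 1)^3.

{M1}: invariant factors x + 5, (x + 5)^2.

{M2}: invariant factors x + 5, x + 5, x + 5.

{M3}: invariant factors x + 1, x + 1, x + 1.

{M4}: invariant factors x + 1, (x + 1)^2.

Matrices are similar if and only if their invariant-factor lists agree; the partition into similarity classes is {M1}, {M2}, {M3}, {M4}.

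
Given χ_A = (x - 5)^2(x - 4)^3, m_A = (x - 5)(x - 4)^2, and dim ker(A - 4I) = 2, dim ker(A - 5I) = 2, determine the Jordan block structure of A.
Jordan blocks: (4, 2), (4, 1), (5, 1), (5, 1)

λ = 4: algebraic multiplicity 3 (exponent in χ_A), largest block size 2 (exponent in m_A), 2 blocks (geometric multiplicity). These force block sizes [2, 1].
λ = 5: algebraic multiplicity 2 (exponent in χ_A), largest block size 1 (exponent in m_A), 2 blocks (geometric multiplicity). These force block sizes [1, 1].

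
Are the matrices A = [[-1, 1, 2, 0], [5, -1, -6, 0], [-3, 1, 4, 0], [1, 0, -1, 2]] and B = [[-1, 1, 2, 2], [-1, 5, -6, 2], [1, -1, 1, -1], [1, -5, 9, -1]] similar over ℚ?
Two matrices over a field are similar if and only if they have the same invariant factors.

Both A and B have characteristic polynomial x^2(x - 2)^2 and minimal polynomial x^2(x - 2)^2. Computing further, both have invariant factors x^2(x - 2)^2. Hence A and B are similar.

Yes.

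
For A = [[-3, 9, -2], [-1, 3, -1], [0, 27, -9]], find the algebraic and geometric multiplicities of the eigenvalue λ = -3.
The characteristic polynomial is (x + 3)^3, so the factor x + 3 appears with exponent 3: the algebraic multiplicity is 3.

rank(A + 3I) = 2, so the eigenspace has dimension 3 - 2 = 1: the geometric multiplicity is 1.

Since 1 < 3, A is not diagonalizable.

algebraic multiplicity 3, geometric multiplicity 1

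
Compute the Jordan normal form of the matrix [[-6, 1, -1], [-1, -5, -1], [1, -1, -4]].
The characteristic polynomial is det(xI - A) = (x + 5)^3, so the eigenvalues are -5 (algebraic multiplicity 3).

For λ = -5: rank(A + 5I) = 2, rank((A + 5I)^2) = 1, rank((A + 5I)^3) = 0. The eigenspace has dimension 3 - 2 = 1, so there is 1 Jordan block; the rank sequence gives block sizes [3].

Assembling the blocks gives the Jordan form J above.

J = [[-5, 1, 0], [0, -5, 1], [0, 0, -5]]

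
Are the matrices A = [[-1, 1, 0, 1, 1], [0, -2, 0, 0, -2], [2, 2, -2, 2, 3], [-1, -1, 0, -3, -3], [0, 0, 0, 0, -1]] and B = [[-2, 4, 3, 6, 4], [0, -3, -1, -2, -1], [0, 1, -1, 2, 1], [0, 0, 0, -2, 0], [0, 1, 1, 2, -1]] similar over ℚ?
Two matrices over a field are similar if and only if they have the same invariant factors.

Both A and B have characteristic polynomial (x + 1)(x + 2)^4 and minimal polynomial (x + 1)(x + 2)^2. Computing further, both have invariant factors x + 2, x + 2, (x + 1)(x + 2)^2. Hence A and B are similar.

Yes.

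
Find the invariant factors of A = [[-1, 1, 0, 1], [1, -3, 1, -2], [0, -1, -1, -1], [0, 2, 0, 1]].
The Jordan structure of A has elementary divisors (x + 1)^3, (x + 1). Arranging the block sizes at each eigenvalue in decreasing order and taking row products gives the invariant factors.

Invariant factors (smallest first, each dividing the next): x + 1, (x + 1)^3.

Check: the last factor (x + 1)^3 is the minimal polynomial, and the product (x + 1)^4 is the characteristic polynomial.

x + 1, (x + 1)^3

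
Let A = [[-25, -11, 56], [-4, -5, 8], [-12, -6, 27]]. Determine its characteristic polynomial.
xI - A = [[x + 25, 11, -56], [4, x + 5, -8], [12, 6, x - 27]].

Expanding det(xI - A) along the first row:
det(xI - A) = + (x + 25)·det([[x + 5, -8], [6, x - 27]]) - (11)·det([[4, -8], [12, x - 27]]) + (-56)·det([[4, x + 5], [12, 6]]).

Evaluating gives χ_A(x) = x^3 + 3x^2 - 9x - 27 = (x - 3)(x + 3)^2.

χ_A(x) = (x - 3)(x + 3)^2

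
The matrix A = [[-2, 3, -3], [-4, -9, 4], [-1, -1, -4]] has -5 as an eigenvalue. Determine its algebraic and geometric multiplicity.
algebraic multiplicity 3, geometric multiplicity 2

The characteristic polynomial is (x + 5)^3, so the factor x + 5 appears with exponent 3: the algebraic multiplicity is 3.

rank(A + 5I) = 1, so the eigenspace has dimension 3 - 1 = 2: the geometric multiplicity is 2.

Since 2 < 3, A is not diagonalizable.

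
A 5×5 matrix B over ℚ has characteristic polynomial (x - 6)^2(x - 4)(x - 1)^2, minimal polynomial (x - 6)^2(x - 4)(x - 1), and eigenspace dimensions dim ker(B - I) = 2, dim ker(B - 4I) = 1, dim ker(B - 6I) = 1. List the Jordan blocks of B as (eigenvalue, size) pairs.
λ = 1: algebraic multiplicity 2 (exponent in χ_B), largest block size 1 (exponent in m_B), 2 blocks (geometric multiplicity). These force block sizes [1, 1].
λ = 4: algebraic multiplicity 1 (exponent in χ_B), largest block size 1 (exponent in m_B), 1 block (geometric multiplicity). This forces block sizes [1].
λ = 6: algebraic multiplicity 2 (exponent in χ_B), largest block size 2 (exponent in m_B), 1 block (geometric multiplicity). This forces block sizes [2].

Jordan blocks: (1, 1), (1, 1), (4, 1), (6, 2)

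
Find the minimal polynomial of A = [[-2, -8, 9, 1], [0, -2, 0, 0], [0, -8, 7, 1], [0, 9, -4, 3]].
m_A(x) = (x - 5)^2(x + 2)

The characteristic polynomial factors as (x - 5)^2(x + 2)^2. The minimal polynomial is ∏(x - λ)^{k_λ} where k_λ is the size of the largest Jordan block at λ.

For λ = -2: rank(A + 2I) = 2, and the largest Jordan block has size 1 (the smallest k with rank((A + 2I)^k) = rank((A + 2I)^(k+1))).
For λ = 5: rank(A - 5I) = 3, and the largest Jordan block has size 2 (the smallest k with rank((A - 5I)^k) = rank((A - 5I)^(k+1))).

So m_A(x) = (x - 5)^2(x + 2).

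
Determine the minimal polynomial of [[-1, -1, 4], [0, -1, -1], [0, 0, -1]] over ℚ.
m_A(x) = (x + 1)^3

The characteristic polynomial factors as (x + 1)^3. The minimal polynomial is ∏(x - λ)^{k_λ} where k_λ is the size of the largest Jordan block at λ.

For λ = -1: rank(A + I) = 2, and the largest Jordan block has size 3 (the smallest k with rank((A + I)^k) = rank((A + I)^(k+1))).

So m_A(x) = (x + 1)^3.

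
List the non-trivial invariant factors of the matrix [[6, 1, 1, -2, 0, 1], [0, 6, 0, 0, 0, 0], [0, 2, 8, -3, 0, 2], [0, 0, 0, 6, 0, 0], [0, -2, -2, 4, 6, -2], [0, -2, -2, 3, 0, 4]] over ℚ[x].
The Jordan structure of A has elementary divisors (x - 6)^2, (x - 6)^2, (x - 6), (x - 6). Arranging the block sizes at each eigenvalue in decreasing order and taking row products gives the invariant factors.

Invariant factors (smallest first, each dividing the next): x - 6, x - 6, (x - 6)^2, (x - 6)^2.

Check: the last factor (x - 6)^2 is the minimal polynomial, and the product (x - 6)^6 is the characteristic polynomial.

x - 6, x - 6, (x - 6)^2, (x - 6)^2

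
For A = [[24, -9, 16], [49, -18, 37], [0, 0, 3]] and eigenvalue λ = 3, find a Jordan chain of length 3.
v_1 = [[1, 4, 1]]^T, v_2 = [[1, 2, 0]]^T, v_3 = [[3, 7, 0]]^T

We seek v_1 ∈ ker((A - 3I)^3) \ ker((A - 3I)^2), then set v_{i+1} = (A - 3I) v_i.

One such chain is v_1 = [[1, 4, 1]]^T, v_2 = [[1, 2, 0]]^T, v_3 = [[3, 7, 0]]^T. Check: (A - 3I) v_3 = [[0, 0, 0]]^T = 0.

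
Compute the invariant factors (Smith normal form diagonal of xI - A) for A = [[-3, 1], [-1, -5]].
(x + 4)^2

The Jordan structure of A has elementary divisors (x + 4)^2. Arranging the block sizes at each eigenvalue in decreasing order and taking row products gives the invariant factors.

Invariant factors (smallest first, each dividing the next): (x + 4)^2.

Check: the last factor (x + 4)^2 is the minimal polynomial, and the product (x + 4)^2 is the characteristic polynomial.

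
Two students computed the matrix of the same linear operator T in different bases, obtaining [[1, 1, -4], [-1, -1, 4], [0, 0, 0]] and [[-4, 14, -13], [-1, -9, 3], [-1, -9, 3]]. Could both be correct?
trace(A) = 0 but trace(B) = -10. The trace is a similarity invariant, so A and B are not similar.

No.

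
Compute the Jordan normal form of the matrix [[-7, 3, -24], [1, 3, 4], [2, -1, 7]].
The characteristic polynomial is det(xI - A) = (x - 2)^2(x + 1), so the eigenvalues are -1 (algebraic multiplicity 1), 2 (algebraic multiplicity 2).

For λ = -1: algebraic multiplicity 1 gives one 1×1 block.

For λ = 2: rank(A - 2I) = 2, rank((A - 2I)^2) = 1. The eigenspace has dimension 3 - 2 = 1, so there is 1 Jordan block; the rank sequence gives block sizes [2].

Assembling the blocks gives the Jordan form J above.

J = [[-1, 0, 0], [0, 2, 1], [0, 0, 2]]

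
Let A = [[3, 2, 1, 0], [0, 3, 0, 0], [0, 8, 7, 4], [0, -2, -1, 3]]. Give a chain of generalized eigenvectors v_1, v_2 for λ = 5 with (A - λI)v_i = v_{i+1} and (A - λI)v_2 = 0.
v_1 = [[-1, 0, -1, 1]]^T, v_2 = [[1, 0, 2, -1]]^T

We seek v_1 ∈ ker((A - 5I)^2) \ ker(A - 5I), then set v_{i+1} = (A - 5I) v_i.

One such chain is v_1 = [[-1, 0, -1, 1]]^T, v_2 = [[1, 0, 2, -1]]^T. Check: (A - 5I) v_2 = [[0, 0, 0, 0]]^T = 0.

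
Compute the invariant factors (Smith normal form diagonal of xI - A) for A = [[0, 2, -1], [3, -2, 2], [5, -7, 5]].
(x - 1)^3

The Jordan structure of A has elementary divisors (x - 1)^3. Arranging the block sizes at each eigenvalue in decreasing order and taking row products gives the invariant factors.

Invariant factors (smallest first, each dividing the next): (x - 1)^3.

Check: the last factor (x - 1)^3 is the minimal polynomial, and the product (x - 1)^3 is the characteristic polynomial.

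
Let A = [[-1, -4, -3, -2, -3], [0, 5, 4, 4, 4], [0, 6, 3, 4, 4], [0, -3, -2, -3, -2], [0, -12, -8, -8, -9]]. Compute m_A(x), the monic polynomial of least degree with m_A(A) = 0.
m_A(x) = (x + 1)^2

The characteristic polynomial factors as (x + 1)^5. The minimal polynomial is ∏(x - λ)^{k_λ} where k_λ is the size of the largest Jordan block at λ.

For λ = -1: rank(A + I) = 2, and the largest Jordan block has size 2 (the smallest k with rank((A + I)^k) = rank((A + I)^(k+1))).

So m_A(x) = (x + 1)^2.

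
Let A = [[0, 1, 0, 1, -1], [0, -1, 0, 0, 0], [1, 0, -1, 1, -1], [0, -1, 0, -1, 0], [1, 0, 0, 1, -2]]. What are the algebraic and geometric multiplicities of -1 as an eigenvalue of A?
algebraic multiplicity 5, geometric multiplicity 3

The characteristic polynomial is (x + 1)^5, so the factor x + 1 appears with exponent 5: the algebraic multiplicity is 5.

rank(A + I) = 2, so the eigenspace has dimension 5 - 2 = 3: the geometric multiplicity is 3.

Since 3 < 5, A is not diagonalizable.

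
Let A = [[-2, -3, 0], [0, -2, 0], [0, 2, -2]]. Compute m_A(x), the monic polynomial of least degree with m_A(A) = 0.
m_A(x) = (x + 2)^2

The characteristic polynomial factors as (x + 2)^3. The minimal polynomial is ∏(x - λ)^{k_λ} where k_λ is the size of the largest Jordan block at λ.

For λ = -2: rank(A + 2I) = 1, and the largest Jordan block has size 2 (the smallest k with rank((A + 2I)^k) = rank((A + 2I)^(k+1))).

So m_A(x) = (x + 2)^2.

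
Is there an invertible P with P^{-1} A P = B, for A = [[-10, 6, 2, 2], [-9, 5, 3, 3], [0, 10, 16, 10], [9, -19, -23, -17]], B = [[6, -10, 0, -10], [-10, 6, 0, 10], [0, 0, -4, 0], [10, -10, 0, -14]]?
No.

Both have characteristic polynomial (x - 6)(x + 4)^3, but the minimal polynomial of A is (x - 6)(x + 4)^2 while the minimal polynomial of B is (x - 6)(x + 4). The minimal polynomial is a similarity invariant, so A and B are not similar.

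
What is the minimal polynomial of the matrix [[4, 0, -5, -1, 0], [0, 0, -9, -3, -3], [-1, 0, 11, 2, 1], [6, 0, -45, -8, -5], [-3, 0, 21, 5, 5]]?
The characteristic polynomial factors as x(x - 3)^4. The minimal polynomial is ∏(x - λ)^{k_λ} where k_λ is the size of the largest Jordan block at λ.

For λ = 0: rank(A) = 4, and the largest Jordan block has size 1 (the smallest k with rank(A^k) = rank(A^(k+1))).
For λ = 3: rank(A - 3I) = 3, and the largest Jordan block has size 2 (the smallest k with rank((A - 3I)^k) = rank((A - 3I)^(k+1))).

So m_A(x) = x(x - 3)^2.

m_A(x) = x(x - 3)^2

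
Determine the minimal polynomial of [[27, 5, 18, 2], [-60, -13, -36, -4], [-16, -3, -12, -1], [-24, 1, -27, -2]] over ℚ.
The characteristic polynomial factors as (x - 3)^2(x + 3)^2. The minimal polynomial is ∏(x - λ)^{k_λ} where k_λ is the size of the largest Jordan block at λ.

For λ = -3: rank(A + 3I) = 3, and the largest Jordan block has size 2 (the smallest k with rank((A + 3I)^k) = rank((A + 3I)^(k+1))).
For λ = 3: rank(A - 3I) = 3, and the largest Jordan block has size 2 (the smallest k with rank((A - 3I)^k) = rank((A - 3I)^(k+1))).

So m_A(x) = (x - 3)^2(x + 3)^2.

m_A(x) = (x - 3)^2(x + 3)^2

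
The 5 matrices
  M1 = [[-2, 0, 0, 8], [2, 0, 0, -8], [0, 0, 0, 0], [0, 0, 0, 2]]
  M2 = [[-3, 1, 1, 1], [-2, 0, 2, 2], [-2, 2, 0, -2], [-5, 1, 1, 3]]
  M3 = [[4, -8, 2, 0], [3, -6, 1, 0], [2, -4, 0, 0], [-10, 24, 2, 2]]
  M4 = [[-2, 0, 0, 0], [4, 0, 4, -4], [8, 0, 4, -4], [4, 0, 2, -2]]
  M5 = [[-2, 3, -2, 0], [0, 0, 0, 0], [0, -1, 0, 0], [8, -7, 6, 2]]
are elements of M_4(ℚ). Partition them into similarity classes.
Characteristic polynomials: χ_{M1} = x^2(x - 2)(x + 2), χ_{M2} = x^2(x - 2)(x + 2), χ_{M3} = x^2(x - 2)(x + 2), χ_{M4} = x^2(x - 2)(x + 2), χ_{M5} = x^2(x - 2)(x + 2).

{M1, M4}: invariant factors x, x(x - 2)(x + 2).

{M2, M3, M5}: invariant factors x^2(x - 2)(x + 2).

Matrices are similar if and only if their invariant-factor lists agree; the partition into similarity classes is {M1, M4}, {M2, M3, M5}.

2 classes: {M1, M4}, {M2, M3, M5}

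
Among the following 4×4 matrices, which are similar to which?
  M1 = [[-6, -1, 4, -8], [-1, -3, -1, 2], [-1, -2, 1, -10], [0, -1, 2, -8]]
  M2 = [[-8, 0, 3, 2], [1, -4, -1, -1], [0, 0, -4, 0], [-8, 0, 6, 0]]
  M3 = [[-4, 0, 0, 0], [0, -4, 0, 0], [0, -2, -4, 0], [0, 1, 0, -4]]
Characteristic polynomials: χ_{M1} = (x + 4)^4, χ_{M2} = (x + 4)^4, χ_{M3} = (x + 4)^4.

{M1, M2}: invariant factors x + 4, (x + 4)^3.

{M3}: invariant factors x + 4, x + 4, (x + 4)^2.

Matrices are similar if and only if their invariant-factor lists agree; the partition into similarity classes is {M1, M2}, {M3}.

2 classes: {M1, M2}, {M3}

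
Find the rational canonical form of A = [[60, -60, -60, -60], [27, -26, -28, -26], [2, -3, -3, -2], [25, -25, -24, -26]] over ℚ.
R = [[0, 0, 0, -60], [1, 0, 0, -38], [0, 1, 0, 10], [0, 0, 1, 5]]

The invariant factors of A (the non-unit diagonal entries of the Smith normal form of xI - A over ℚ[x]) are (x - 5)(x + 2)(x^2 - 2x - 6), each dividing the next. The characteristic polynomial is their product, (x - 5)(x + 2)(x^2 - 2x - 6).

The rational canonical form is the block-diagonal matrix of companion matrices C(f_i):
R = [[0, 0, 0, -60], [1, 0, 0, -38], [0, 1, 0, 10], [0, 0, 1, 5]].

Note the characteristic polynomial does not split into linear factors over ℚ, so A has no Jordan form over ℚ; the rational canonical form exists over any field.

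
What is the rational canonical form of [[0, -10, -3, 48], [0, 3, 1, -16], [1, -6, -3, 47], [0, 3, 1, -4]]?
The invariant factors of A (the non-unit diagonal entries of the Smith normal form of xI - A over ℚ[x]) are (x + 4)(x^3 + x - 3), each dividing the next. The characteristic polynomial is their product, (x + 4)(x^3 + x - 3).

The rational canonical form is the block-diagonal matrix of companion matrices C(f_i):
R = [[0, 0, 0, 12], [1, 0, 0, -1], [0, 1, 0, -1], [0, 0, 1, -4]].

Note the characteristic polynomial does not split into linear factors over ℚ, so A has no Jordan form over ℚ; the rational canonical form exists over any field.

R = [[0, 0, 0, 12], [1, 0, 0, -1], [0, 1, 0, -1], [0, 0, 1, -4]]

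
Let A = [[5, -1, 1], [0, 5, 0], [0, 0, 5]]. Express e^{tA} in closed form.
e^{tA} = [[e^{5*t}, -t*e^{5*t}, t*e^{5*t}], [0, e^{5*t}, 0], [0, 0, e^{5*t}]]

A has Jordan form J = [[5, 1, 0], [0, 5, 0], [0, 0, 5]] with A = PJP^{-1}, so e^{tA} = P e^{tJ} P^{-1}.

For a Jordan block J_k(λ), e^{tJ_k(λ)} = e^{λt} · (I + tN + t^2 N^2/2! + ... + t^{k-1} N^{k-1}/(k-1)!) where N is the nilpotent superdiagonal part.

Assembling the blocks and conjugating back gives the entries of e^{tA} as shown above.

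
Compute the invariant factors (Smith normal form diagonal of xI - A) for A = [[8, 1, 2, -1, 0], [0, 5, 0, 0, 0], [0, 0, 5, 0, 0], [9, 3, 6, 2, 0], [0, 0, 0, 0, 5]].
x - 5, x - 5, x - 5, (x - 5)^2

The Jordan structure of A has elementary divisors (x - 5)^2, (x - 5), (x - 5), (x - 5). Arranging the block sizes at each eigenvalue in decreasing order and taking row products gives the invariant factors.

Invariant factors (smallest first, each dividing the next): x - 5, x - 5, x - 5, (x - 5)^2.

Check: the last factor (x - 5)^2 is the minimal polynomial, and the product (x - 5)^5 is the characteristic polynomial.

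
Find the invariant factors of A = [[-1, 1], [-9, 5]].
(x - 2)^2

The Jordan structure of A has elementary divisors (x - 2)^2. Arranging the block sizes at each eigenvalue in decreasing order and taking row products gives the invariant factors.

Invariant factors (smallest first, each dividing the next): (x - 2)^2.

Check: the last factor (x - 2)^2 is the minimal polynomial, and the product (x - 2)^2 is the characteristic polynomial.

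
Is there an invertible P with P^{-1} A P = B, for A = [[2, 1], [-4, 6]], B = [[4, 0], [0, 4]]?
No.

Both have characteristic polynomial (x - 4)^2, but the minimal polynomial of A is (x - 4)^2 while the minimal polynomial of B is x - 4. The minimal polynomial is a similarity invariant, so A and B are not similar.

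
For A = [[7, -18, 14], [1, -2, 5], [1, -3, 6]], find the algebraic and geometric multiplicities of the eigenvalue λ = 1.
The characteristic polynomial is (x - 5)^2(x - 1), so the factor x - 1 appears with exponent 1: the algebraic multiplicity is 1.

rank(A - I) = 2, so the eigenspace has dimension 3 - 2 = 1: the geometric multiplicity is 1.

algebraic multiplicity 1, geometric multiplicity 1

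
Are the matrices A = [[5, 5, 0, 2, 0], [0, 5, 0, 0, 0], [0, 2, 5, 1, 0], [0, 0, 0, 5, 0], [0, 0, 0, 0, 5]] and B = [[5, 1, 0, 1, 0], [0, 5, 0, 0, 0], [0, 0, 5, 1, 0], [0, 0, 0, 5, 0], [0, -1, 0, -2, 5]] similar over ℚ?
Yes.

Two matrices over a field are similar if and only if they have the same invariant factors.

Both A and B have characteristic polynomial (x - 5)^5 and minimal polynomial (x - 5)^2. Computing further, both have invariant factors x - 5, (x - 5)^2, (x - 5)^2. Hence A and B are similar.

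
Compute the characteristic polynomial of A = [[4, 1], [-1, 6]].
xI - A = [[x - 4, -1], [1, x - 6]].

Expanding det(xI - A) along the first row:
det(xI - A) = + (x - 4)·det([[x - 6]]) - (-1)·det([[1]]).

Evaluating gives χ_A(x) = x^2 - 10x + 25 = (x - 5)^2.

χ_A(x) = (x - 5)^2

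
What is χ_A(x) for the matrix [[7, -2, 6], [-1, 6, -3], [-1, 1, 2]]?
χ_A(x) = (x - 5)^3

xI - A = [[x - 7, 2, -6], [1, x - 6, 3], [1, -1, x - 2]].

Expanding det(xI - A) along the first row:
det(xI - A) = + (x - 7)·det([[x - 6, 3], [-1, x - 2]]) - (2)·det([[1, 3], [1, x - 2]]) + (-6)·det([[1, x - 6], [1, -1]]).

Evaluating gives χ_A(x) = x^3 - 15x^2 + 75x - 125 = (x - 5)^3.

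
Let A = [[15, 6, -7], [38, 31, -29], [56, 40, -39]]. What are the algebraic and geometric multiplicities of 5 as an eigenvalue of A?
algebraic multiplicity 2, geometric multiplicity 1

The characteristic polynomial is (x - 5)^2(x + 3), so the factor x - 5 appears with exponent 2: the algebraic multiplicity is 2.

rank(A - 5I) = 2, so the eigenspace has dimension 3 - 2 = 1: the geometric multiplicity is 1.

Since 1 < 2, A is not diagonalizable.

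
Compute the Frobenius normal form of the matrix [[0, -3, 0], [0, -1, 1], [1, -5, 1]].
The invariant factors of A (the non-unit diagonal entries of the Smith normal form of xI - A over ℚ[x]) are x^3 + 4x + 3, each dividing the next. The characteristic polynomial is their product, x^3 + 4x + 3.

The rational canonical form is the block-diagonal matrix of companion matrices C(f_i):
R = [[0, 0, -3], [1, 0, -4], [0, 1, 0]].

Note the characteristic polynomial does not split into linear factors over ℚ, so A has no Jordan form over ℚ; the rational canonical form exists over any field.

R = [[0, 0, -3], [1, 0, -4], [0, 1, 0]]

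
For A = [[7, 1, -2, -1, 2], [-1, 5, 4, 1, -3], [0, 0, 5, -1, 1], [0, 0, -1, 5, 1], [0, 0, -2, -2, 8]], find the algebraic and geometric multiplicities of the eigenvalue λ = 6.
algebraic multiplicity 5, geometric multiplicity 2

The characteristic polynomial is (x - 6)^5, so the factor x - 6 appears with exponent 5: the algebraic multiplicity is 5.

rank(A - 6I) = 3, so the eigenspace has dimension 5 - 3 = 2: the geometric multiplicity is 2.

Since 2 < 5, A is not diagonalizable.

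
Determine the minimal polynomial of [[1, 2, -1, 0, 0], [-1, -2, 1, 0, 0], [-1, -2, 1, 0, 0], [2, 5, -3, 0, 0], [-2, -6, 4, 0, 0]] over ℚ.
The characteristic polynomial factors as x^5. The minimal polynomial is ∏(x - λ)^{k_λ} where k_λ is the size of the largest Jordan block at λ.

For λ = 0: rank(A) = 2, and the largest Jordan block has size 2 (the smallest k with rank(A^k) = rank(A^(k+1))).

So m_A(x) = x^2.

m_A(x) = x^2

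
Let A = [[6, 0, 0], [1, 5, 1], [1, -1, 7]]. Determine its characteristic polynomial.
χ_A(x) = (x - 6)^3

xI - A = [[x - 6, 0, 0], [-1, x - 5, -1], [-1, 1, x - 7]].

Expanding det(xI - A) along the first row:
det(xI - A) = + (x - 6)·det([[x - 5, -1], [1, x - 7]]) - (0)·det([[-1, -1], [-1, x - 7]]) + (0)·det([[-1, x - 5], [-1, 1]]).

Evaluating gives χ_A(x) = x^3 - 18x^2 + 108x - 216 = (x - 6)^3.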